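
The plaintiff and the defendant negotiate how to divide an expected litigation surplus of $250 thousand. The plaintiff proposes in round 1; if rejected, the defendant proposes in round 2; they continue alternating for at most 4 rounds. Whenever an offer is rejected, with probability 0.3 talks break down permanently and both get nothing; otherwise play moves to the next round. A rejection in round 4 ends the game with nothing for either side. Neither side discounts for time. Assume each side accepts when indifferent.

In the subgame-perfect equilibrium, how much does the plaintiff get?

111.75

Round 4 (the defendant proposes): rejection yields 0 for the plaintiff; the defendant offers 0 and keeps 250.
Round 3 (the plaintiff proposes): rejecting gives the defendant an expected 0.7 × 250 = 175, so the plaintiff offers 175, keeping 75.
Round 2 (the defendant proposes): rejecting gives the plaintiff an expected 0.7 × 75 = 52.5. The defendant offers 52.5 and keeps 250 − 52.5 = 197.5.
Round 1 (the plaintiff proposes): rejecting gives the defendant an expected 0.7 × 197.5 = 138.25, so the plaintiff offers 138.25, keeping 111.75.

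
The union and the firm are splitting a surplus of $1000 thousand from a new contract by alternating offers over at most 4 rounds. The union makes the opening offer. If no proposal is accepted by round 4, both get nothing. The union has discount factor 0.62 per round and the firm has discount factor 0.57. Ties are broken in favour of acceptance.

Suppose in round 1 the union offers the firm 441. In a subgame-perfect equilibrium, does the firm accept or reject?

Accept

Round 4 (the firm proposes): the union will accept anything ≥ 0, so the firm offers 0 and keeps 1000.
Round 3 (the union proposes): the firm can get 1000 next round, worth 0.57 × 1000 = 570 now. The union offers 570 and keeps 1000 − 570 = 430.
Round 2 (the firm proposes): the union can get 430 next round, worth 0.62 × 430 = 266.6 now. The firm offers 266.6 and keeps 1000 − 266.6 = 733.4.
So by rejecting in round 1, the firm gets 733.4 next round, worth 0.57 × 733.4 = 418.038 now.
Offer 441 ≥ 418.038, so the firm accepts.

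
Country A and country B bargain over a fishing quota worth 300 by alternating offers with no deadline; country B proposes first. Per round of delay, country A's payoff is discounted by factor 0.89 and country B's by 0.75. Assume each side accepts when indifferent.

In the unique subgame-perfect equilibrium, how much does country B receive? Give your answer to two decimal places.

99.25

Let x be country B's share when country B proposes and y be country A's share when country A proposes.
Country A accepts iff offered ≥ 0.89·y, so x = 300 − 0.89y. Symmetrically y = 300 − 0.75x.
Substituting: x = 300 − 0.89(300 − 0.75x), giving x(1 − 0.75·0.89) = 300(1 − 0.89).
So x = 300 × 0.11 / 0.3325 ≈ 99.2481, and country A receives 300 − x ≈ 200.7519.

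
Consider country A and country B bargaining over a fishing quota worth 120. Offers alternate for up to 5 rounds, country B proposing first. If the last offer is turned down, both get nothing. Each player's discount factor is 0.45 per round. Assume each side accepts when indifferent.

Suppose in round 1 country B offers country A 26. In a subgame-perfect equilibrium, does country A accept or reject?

Round 5 (country B proposes): country A will accept anything ≥ 0, so country B offers 0 and keeps 120.
Round 4 (country A proposes): country B can get 120 next round, worth 0.45 × 120 = 54 now, so country A offers 54, keeping 66.
Round 3 (country B proposes): country A can get 66 next round, worth 0.45 × 66 = 29.7 now. Country B offers 29.7 and keeps 120 − 29.7 = 90.3.
Round 2 (country A proposes): country B can get 90.3 next round, worth 0.45 × 90.3 = 40.635 now. Country A offers 40.635 and keeps 120 − 40.635 = 79.365.
So by rejecting in round 1, country A gets 79.365 next round, worth 0.45 × 79.365 = 35.71425 now.
Offer 26 < 35.71425, so country A rejects.

Reject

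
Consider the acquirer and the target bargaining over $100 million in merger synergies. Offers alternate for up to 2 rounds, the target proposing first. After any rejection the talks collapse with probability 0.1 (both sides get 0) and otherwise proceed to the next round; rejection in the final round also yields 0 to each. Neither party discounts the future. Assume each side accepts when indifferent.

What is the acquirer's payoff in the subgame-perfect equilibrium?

Round 2 (the acquirer proposes): rejection yields 0 for the target; the acquirer offers 0 and keeps 100.
Round 1 (the target proposes): rejecting gives the acquirer an expected 0.9 × 100 = 90. The target offers 90 and keeps 100 − 90 = 10.

90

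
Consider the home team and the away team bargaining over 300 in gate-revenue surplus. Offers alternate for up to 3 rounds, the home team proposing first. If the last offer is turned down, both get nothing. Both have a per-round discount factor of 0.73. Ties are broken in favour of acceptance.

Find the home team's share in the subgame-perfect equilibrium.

240.87

Work backward from the last round.
Round 3 (the home team proposes): the away team will accept anything ≥ 0, so the home team offers 0 and keeps 300.
Round 2 (the away team proposes): the home team can get 300 next round, worth 0.73 × 300 = 219 now. The away team offers 219 and keeps 300 − 219 = 81.
Round 1 (the home team proposes): the away team can get 81 next round, worth 0.73 × 81 = 59.13 now. The home team offers 59.13 and keeps 300 − 59.13 = 240.87.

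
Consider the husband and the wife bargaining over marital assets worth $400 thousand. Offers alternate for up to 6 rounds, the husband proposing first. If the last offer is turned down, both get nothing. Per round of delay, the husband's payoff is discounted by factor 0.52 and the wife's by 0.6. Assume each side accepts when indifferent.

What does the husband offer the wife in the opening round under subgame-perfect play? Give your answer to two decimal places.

Round 6 (the wife proposes): the husband will accept anything ≥ 0, so the wife offers 0 and keeps 400.
Round 5 (the husband proposes): the wife can get 400 next round, worth 0.6 × 400 = 240 now. The husband offers 240 and keeps 400 − 240 = 160.
Round 4 (the wife proposes): the husband can get 160 next round, worth 0.52 × 160 = 83.2 now, so the wife offers 83.2, keeping 316.8.
Round 3 (the husband proposes): the wife can get 316.8 next round, worth 0.6 × 316.8 = 190.08 now, so the husband offers 190.08, keeping 209.92.
Round 2 (the wife proposes): the husband can get 209.92 next round, worth 0.52 × 209.92 = 109.1584 now; the wife offers that and keeps 290.8416.
Round 1 (the husband proposes): the wife can get 290.8416 next round, worth 0.6 × 290.8416 = 174.50496 now. The husband offers 174.50496 and keeps 400 − 174.50496 = 225.49504.

174.50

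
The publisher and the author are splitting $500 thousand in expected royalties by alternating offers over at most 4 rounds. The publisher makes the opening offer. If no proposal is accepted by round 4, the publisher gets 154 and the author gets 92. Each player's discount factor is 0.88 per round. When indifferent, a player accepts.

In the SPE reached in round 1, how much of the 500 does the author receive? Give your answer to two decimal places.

288.59

Round 4 (the author proposes): the publisher gets 154 if talks fail, so the author offers 154 and keeps 346.
Round 3 (the publisher proposes): the author can get 346 next round, worth 0.88 × 346 = 304.48 now. The publisher offers 304.48 and keeps 500 − 304.48 = 195.52.
Round 2 (the author proposes): the publisher can get 195.52 next round, worth 0.88 × 195.52 = 172.0576 now. The author offers 172.0576 and keeps 500 − 172.0576 = 327.9424.
Round 1 (the publisher proposes): the author can get 327.9424 next round, worth 0.88 × 327.9424 = 288.589312 now, so the publisher offers 288.589312, keeping 211.410688.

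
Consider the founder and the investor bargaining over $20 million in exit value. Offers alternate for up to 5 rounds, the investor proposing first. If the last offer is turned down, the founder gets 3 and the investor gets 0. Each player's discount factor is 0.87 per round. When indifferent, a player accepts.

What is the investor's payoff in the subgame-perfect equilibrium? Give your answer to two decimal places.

14.31

Round 5 (the investor proposes): the founder gets 3 if talks fail, so the investor offers 3 and keeps 17.
Round 4 (the founder proposes): the investor can get 17 next round, worth 0.87 × 17 = 14.79 now; the founder offers that and keeps 5.21.
Round 3 (the investor proposes): the founder can get 5.21 next round, worth 0.87 × 5.21 = 4.5327 now. The investor offers 4.5327 and keeps 20 − 4.5327 = 15.4673.
Round 2 (the founder proposes): the investor can get 15.4673 next round, worth 0.87 × 15.4673 = 13.456551 now. The founder offers 13.456551 and keeps 20 − 13.456551 = 6.543449.
Round 1 (the investor proposes): the founder can get 6.543449 next round, worth 0.87 × 6.543449 = 5.69280063 now; the investor offers that and keeps 14.30719937.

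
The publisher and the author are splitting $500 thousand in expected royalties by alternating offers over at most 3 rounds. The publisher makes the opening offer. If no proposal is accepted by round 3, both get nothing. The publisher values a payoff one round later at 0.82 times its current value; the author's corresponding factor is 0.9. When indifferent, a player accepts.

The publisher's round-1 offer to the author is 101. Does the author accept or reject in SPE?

Round 3 (the publisher proposes): the author will accept anything ≥ 0, so the publisher offers 0 and keeps 500.
Round 2 (the author proposes): the publisher can get 500 next round, worth 0.82 × 500 = 410 now, so the author offers 410, keeping 90.
So by rejecting in round 1, the author gets 90 next round, worth 0.9 × 90 = 81 now.
Offer 101 ≥ 81, so the author accepts.

Accept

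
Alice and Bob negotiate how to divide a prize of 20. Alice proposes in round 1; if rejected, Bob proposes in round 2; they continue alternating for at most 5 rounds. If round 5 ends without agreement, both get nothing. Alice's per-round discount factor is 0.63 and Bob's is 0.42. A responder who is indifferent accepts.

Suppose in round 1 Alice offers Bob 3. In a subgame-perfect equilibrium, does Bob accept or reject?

Work out Bob's continuation value if the offer is rejected.
Round 5 (Alice proposes): rejection yields 0 for Bob; Alice offers 0 and keeps 20.
Round 4 (Bob proposes): Alice can get 20 next round, worth 0.63 × 20 = 12.6 now, so Bob offers 12.6, keeping 7.4.
Round 3 (Alice proposes): Bob can get 7.4 next round, worth 0.42 × 7.4 = 3.108 now. Alice offers 3.108 and keeps 20 − 3.108 = 16.892.
Round 2 (Bob proposes): Alice can get 16.892 next round, worth 0.63 × 16.892 = 10.64196 now. Bob offers 10.64196 and keeps 20 − 10.64196 = 9.35804.
So by rejecting in round 1, Bob gets 9.35804 next round, worth 0.42 × 9.35804 = 3.9303768 now.
Offer 3 < 3.9303768, so Bob rejects.

Reject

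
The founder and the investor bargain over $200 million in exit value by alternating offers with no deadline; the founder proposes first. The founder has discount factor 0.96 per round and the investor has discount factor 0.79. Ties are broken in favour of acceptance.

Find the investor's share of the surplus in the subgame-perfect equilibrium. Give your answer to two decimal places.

26.16

In a stationary SPE each proposer offers the other exactly their discounted continuation value.
If the founder keeps x when proposing and the investor keeps y when proposing, then x = 200 − 0.79y and y = 200 − 0.96x.
Solving: x = 200(1 − 0.79) / (1 − 0.96·0.79) = 42 / 0.2416 ≈ 173.8411.
The investor gets 200 − 173.8411 ≈ 26.1589.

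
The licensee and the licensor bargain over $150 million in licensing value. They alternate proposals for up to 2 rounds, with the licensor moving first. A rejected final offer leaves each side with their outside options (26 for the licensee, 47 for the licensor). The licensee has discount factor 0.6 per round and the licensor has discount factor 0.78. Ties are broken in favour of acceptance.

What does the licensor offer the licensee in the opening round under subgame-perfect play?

61.8

By backward induction:
Round 2 (the licensee proposes): the licensor gets 47 if talks fail, so the licensee offers 47 and keeps 103.
Round 1 (the licensor proposes): the licensee can get 103 next round, worth 0.6 × 103 = 61.8 now. The licensor offers 61.8 and keeps 150 − 61.8 = 88.2.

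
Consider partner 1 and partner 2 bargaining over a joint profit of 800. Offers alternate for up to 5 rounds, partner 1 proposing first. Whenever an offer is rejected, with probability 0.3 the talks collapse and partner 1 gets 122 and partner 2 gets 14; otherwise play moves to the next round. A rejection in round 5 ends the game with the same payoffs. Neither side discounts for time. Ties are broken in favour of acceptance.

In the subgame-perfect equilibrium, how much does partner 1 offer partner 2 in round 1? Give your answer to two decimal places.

By backward induction:
Round 5 (partner 1 proposes): partner 2 gets 14 if talks fail, so partner 1 offers 14 and keeps 786.
Round 4 (partner 2 proposes): rejecting gives partner 1 an expected 0.7 × 786 + 0.3 × 122 = 586.8, so partner 2 offers 586.8, keeping 213.2.
Round 3 (partner 1 proposes): rejecting gives partner 2 an expected 0.7 × 213.2 + 0.3 × 14 = 153.44, so partner 1 offers 153.44, keeping 646.56.
Round 2 (partner 2 proposes): rejecting gives partner 1 an expected 0.7 × 646.56 + 0.3 × 122 = 489.192, so partner 2 offers 489.192, keeping 310.808.
Round 1 (partner 1 proposes): rejecting gives partner 2 an expected 0.7 × 310.808 + 0.3 × 14 = 221.7656, so partner 1 offers 221.7656, keeping 578.2344.

221.77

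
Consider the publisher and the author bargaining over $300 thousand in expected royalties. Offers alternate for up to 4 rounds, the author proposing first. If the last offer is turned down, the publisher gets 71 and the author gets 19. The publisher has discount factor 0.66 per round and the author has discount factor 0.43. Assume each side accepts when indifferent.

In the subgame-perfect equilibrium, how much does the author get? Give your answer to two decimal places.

Round 4 (the publisher proposes): the author gets 19 if talks fail, so the publisher offers 19 and keeps 281.
Round 3 (the author proposes): the publisher can get 281 next round, worth 0.66 × 281 = 185.46 now, so the author offers 185.46, keeping 114.54.
Round 2 (the publisher proposes): the author can get 114.54 next round, worth 0.43 × 114.54 = 49.2522 now; the publisher offers that and keeps 250.7478.
Round 1 (the author proposes): the publisher can get 250.7478 next round, worth 0.66 × 250.7478 = 165.493548 now. The author offers 165.493548 and keeps 300 − 165.493548 = 134.506452.

134.51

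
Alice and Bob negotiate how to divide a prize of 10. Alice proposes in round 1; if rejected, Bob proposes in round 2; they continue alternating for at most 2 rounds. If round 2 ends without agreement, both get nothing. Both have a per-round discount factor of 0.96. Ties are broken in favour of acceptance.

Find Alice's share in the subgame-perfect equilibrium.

0.4

Round 2 (Bob proposes): rejection yields 0 for Alice; Bob offers 0 and keeps 10.
Round 1 (Alice proposes): Bob can get 10 next round, worth 0.96 × 10 = 9.6 now, so Alice offers 9.6, keeping 0.4.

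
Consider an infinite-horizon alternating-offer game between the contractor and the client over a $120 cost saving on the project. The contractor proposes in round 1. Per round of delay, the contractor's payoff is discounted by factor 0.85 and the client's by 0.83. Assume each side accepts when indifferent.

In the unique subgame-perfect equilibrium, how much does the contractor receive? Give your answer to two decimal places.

69.27

When the contractor proposes, the client accepts any offer worth at least 0.83 times what the client would get by proposing next round; and vice versa.
This gives x = 120 − 0.83y and y = 120 − 0.85x, where x and y are each side's share when it proposes.
Hence (1 − 0.83·0.85)x = 120(1 − 0.83), i.e. 0.2945·x = 20.4.
x ≈ 69.2699; the client's share is 120 − x ≈ 50.7301.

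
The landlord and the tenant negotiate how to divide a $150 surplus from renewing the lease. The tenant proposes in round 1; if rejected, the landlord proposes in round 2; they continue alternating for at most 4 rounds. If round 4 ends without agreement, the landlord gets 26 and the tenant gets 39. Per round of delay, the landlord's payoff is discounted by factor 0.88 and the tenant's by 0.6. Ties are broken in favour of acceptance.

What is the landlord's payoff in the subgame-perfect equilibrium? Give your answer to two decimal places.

104.38

Round 4 (the landlord proposes): the tenant gets 39 if talks fail, so the landlord offers 39 and keeps 111.
Round 3 (the tenant proposes): the landlord can get 111 next round, worth 0.88 × 111 = 97.68 now; the tenant offers that and keeps 52.32.
Round 2 (the landlord proposes): the tenant can get 52.32 next round, worth 0.6 × 52.32 = 31.392 now. The landlord offers 31.392 and keeps 150 − 31.392 = 118.608.
Round 1 (the tenant proposes): the landlord can get 118.608 next round, worth 0.88 × 118.608 = 104.37504 now. The tenant offers 104.37504 and keeps 150 − 104.37504 = 45.62496.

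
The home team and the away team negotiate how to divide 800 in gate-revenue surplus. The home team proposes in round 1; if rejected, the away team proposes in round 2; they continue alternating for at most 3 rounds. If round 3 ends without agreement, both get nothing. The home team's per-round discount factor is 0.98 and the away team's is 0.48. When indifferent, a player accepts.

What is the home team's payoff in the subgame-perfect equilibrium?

Work backward from the last round.
Round 3 (the home team proposes): the away team will accept anything ≥ 0, so the home team offers 0 and keeps 800.
Round 2 (the away team proposes): the home team can get 800 next round, worth 0.98 × 800 = 784 now; the away team offers that and keeps 16.
Round 1 (the home team proposes): the away team can get 16 next round, worth 0.48 × 16 = 7.68 now; the home team offers that and keeps 792.32.

792.32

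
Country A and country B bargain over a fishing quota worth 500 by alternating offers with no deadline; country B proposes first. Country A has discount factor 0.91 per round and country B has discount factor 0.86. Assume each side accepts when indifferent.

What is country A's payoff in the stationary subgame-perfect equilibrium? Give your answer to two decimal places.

In a stationary SPE each proposer offers the other exactly their discounted continuation value.
If country B keeps x when proposing and country A keeps y when proposing, then x = 500 − 0.91y and y = 500 − 0.86x.
Solving: x = 500(1 − 0.91) / (1 − 0.86·0.91) = 45 / 0.2174 ≈ 206.9917.
Country A gets 500 − 206.9917 ≈ 293.0083.

293.01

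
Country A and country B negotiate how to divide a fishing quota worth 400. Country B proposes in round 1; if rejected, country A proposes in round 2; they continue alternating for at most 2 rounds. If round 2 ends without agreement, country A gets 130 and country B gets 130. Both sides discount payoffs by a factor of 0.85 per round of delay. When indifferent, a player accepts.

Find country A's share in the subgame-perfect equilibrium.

Round 2 (country A proposes): country B gets 130 if talks fail, so country A offers 130 and keeps 270.
Round 1 (country B proposes): country A can get 270 next round, worth 0.85 × 270 = 229.5 now, so country B offers 229.5, keeping 170.5.

229.5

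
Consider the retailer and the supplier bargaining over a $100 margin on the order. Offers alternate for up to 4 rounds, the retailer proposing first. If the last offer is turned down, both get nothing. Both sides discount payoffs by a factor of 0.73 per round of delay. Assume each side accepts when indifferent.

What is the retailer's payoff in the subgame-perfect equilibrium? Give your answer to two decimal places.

Round 4 (the supplier proposes): the retailer will accept anything ≥ 0, so the supplier offers 0 and keeps 100.
Round 3 (the retailer proposes): the supplier can get 100 next round, worth 0.73 × 100 = 73 now, so the retailer offers 73, keeping 27.
Round 2 (the supplier proposes): the retailer can get 27 next round, worth 0.73 × 27 = 19.71 now. The supplier offers 19.71 and keeps 100 − 19.71 = 80.29.
Round 1 (the retailer proposes): the supplier can get 80.29 next round, worth 0.73 × 80.29 = 58.6117 now. The retailer offers 58.6117 and keeps 100 − 58.6117 = 41.3883.

41.39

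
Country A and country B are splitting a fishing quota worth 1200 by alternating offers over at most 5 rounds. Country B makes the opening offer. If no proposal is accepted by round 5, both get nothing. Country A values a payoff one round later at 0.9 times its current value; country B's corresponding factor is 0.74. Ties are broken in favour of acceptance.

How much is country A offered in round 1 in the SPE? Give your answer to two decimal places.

Round 5 (country B proposes): country A will accept anything ≥ 0, so country B offers 0 and keeps 1200.
Round 4 (country A proposes): country B can get 1200 next round, worth 0.74 × 1200 = 888 now, so country A offers 888, keeping 312.
Round 3 (country B proposes): country A can get 312 next round, worth 0.9 × 312 = 280.8 now; country B offers that and keeps 919.2.
Round 2 (country A proposes): country B can get 919.2 next round, worth 0.74 × 919.2 = 680.208 now. Country A offers 680.208 and keeps 1200 − 680.208 = 519.792.
Round 1 (country B proposes): country A can get 519.792 next round, worth 0.9 × 519.792 = 467.8128 now. Country B offers 467.8128 and keeps 1200 − 467.8128 = 732.1872.

467.81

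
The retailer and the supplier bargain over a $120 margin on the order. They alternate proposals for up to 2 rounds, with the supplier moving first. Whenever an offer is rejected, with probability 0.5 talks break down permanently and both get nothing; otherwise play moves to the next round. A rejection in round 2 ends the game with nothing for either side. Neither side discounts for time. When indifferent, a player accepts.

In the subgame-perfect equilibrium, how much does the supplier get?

Round 2 (the retailer proposes): the supplier will accept anything ≥ 0, so the retailer offers 0 and keeps 120.
Round 1 (the supplier proposes): rejecting gives the retailer an expected 0.5 × 120 = 60; the supplier offers that and keeps 60.

60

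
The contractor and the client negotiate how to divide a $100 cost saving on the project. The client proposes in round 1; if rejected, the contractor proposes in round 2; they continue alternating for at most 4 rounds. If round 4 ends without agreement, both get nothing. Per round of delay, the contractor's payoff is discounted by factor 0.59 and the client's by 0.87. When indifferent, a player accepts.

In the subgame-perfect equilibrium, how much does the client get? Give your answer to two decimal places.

Round 4 (the contractor proposes): the client will accept anything ≥ 0, so the contractor offers 0 and keeps 100.
Round 3 (the client proposes): the contractor can get 100 next round, worth 0.59 × 100 = 59 now. The client offers 59 and keeps 100 − 59 = 41.
Round 2 (the contractor proposes): the client can get 41 next round, worth 0.87 × 41 = 35.67 now, so the contractor offers 35.67, keeping 64.33.
Round 1 (the client proposes): the contractor can get 64.33 next round, worth 0.59 × 64.33 = 37.9547 now, so the client offers 37.9547, keeping 62.0453.

62.05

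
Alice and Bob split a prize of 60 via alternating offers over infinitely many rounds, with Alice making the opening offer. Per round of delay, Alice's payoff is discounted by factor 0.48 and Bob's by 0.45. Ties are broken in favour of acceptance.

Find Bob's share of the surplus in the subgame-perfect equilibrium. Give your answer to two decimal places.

17.91

In a stationary SPE each proposer offers the other exactly their discounted continuation value.
If Alice keeps x when proposing and Bob keeps y when proposing, then x = 60 − 0.45y and y = 60 − 0.48x.
Solving: x = 60(1 − 0.45) / (1 − 0.48·0.45) = 33 / 0.784 ≈ 42.0918.
Bob gets 60 − 42.0918 ≈ 17.9082.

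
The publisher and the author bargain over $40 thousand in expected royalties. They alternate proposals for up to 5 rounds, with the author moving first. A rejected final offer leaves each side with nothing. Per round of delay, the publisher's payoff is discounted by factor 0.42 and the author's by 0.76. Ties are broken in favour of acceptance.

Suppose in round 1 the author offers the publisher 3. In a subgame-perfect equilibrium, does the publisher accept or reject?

Reject

Round 5 (the author proposes): rejection yields 0 for the publisher; the author offers 0 and keeps 40.
Round 4 (the publisher proposes): the author can get 40 next round, worth 0.76 × 40 = 30.4 now, so the publisher offers 30.4, keeping 9.6.
Round 3 (the author proposes): the publisher can get 9.6 next round, worth 0.42 × 9.6 = 4.032 now. The author offers 4.032 and keeps 40 − 4.032 = 35.968.
Round 2 (the publisher proposes): the author can get 35.968 next round, worth 0.76 × 35.968 = 27.33568 now. The publisher offers 27.33568 and keeps 40 − 27.33568 = 12.66432.
So by rejecting in round 1, the publisher gets 12.66432 next round, worth 0.42 × 12.66432 = 5.3190144 now.
Offer 3 < 5.3190144, so the publisher rejects.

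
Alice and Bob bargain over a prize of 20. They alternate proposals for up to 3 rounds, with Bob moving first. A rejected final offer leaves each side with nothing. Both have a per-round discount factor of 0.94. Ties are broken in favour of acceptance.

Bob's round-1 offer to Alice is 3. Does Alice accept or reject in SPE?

Accept

Round 3 (Bob proposes): rejection yields 0 for Alice; Bob offers 0 and keeps 20.
Round 2 (Alice proposes): Bob can get 20 next round, worth 0.94 × 20 = 18.8 now; Alice offers that and keeps 1.2.
So by rejecting in round 1, Alice gets 1.2 next round, worth 0.94 × 1.2 = 1.128 now.
Offer 3 ≥ 1.128, so Alice accepts.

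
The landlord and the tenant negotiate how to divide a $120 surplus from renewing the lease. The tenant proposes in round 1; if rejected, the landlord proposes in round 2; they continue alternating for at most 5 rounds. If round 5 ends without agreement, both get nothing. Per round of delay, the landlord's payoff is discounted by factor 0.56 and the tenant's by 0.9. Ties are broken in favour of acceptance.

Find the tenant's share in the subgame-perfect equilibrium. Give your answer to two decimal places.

109.89

Round 5 (the tenant proposes): the landlord will accept anything ≥ 0, so the tenant offers 0 and keeps 120.
Round 4 (the landlord proposes): the tenant can get 120 next round, worth 0.9 × 120 = 108 now, so the landlord offers 108, keeping 12.
Round 3 (the tenant proposes): the landlord can get 12 next round, worth 0.56 × 12 = 6.72 now. The tenant offers 6.72 and keeps 120 − 6.72 = 113.28.
Round 2 (the landlord proposes): the tenant can get 113.28 next round, worth 0.9 × 113.28 = 101.952 now, so the landlord offers 101.952, keeping 18.048.
Round 1 (the tenant proposes): the landlord can get 18.048 next round, worth 0.56 × 18.048 = 10.10688 now, so the tenant offers 10.10688, keeping 109.89312.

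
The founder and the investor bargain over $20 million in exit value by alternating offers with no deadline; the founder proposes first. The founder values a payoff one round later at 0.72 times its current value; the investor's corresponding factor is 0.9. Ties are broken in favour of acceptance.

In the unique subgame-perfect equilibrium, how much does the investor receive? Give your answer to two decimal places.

14.32

In a stationary SPE each proposer offers the other exactly their discounted continuation value.
If the founder keeps x when proposing and the investor keeps y when proposing, then x = 20 − 0.9y and y = 20 − 0.72x.
Solving: x = 20(1 − 0.9) / (1 − 0.72·0.9) = 2 / 0.352 ≈ 5.6818.
The investor gets 20 − 5.6818 ≈ 14.3182.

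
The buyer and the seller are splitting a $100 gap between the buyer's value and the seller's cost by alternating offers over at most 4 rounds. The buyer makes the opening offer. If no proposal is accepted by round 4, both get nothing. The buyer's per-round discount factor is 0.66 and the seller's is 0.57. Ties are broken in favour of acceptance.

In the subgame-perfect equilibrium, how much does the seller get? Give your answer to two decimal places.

Round 4 (the seller proposes): rejection yields 0 for the buyer; the seller offers 0 and keeps 100.
Round 3 (the buyer proposes): the seller can get 100 next round, worth 0.57 × 100 = 57 now, so the buyer offers 57, keeping 43.
Round 2 (the seller proposes): the buyer can get 43 next round, worth 0.66 × 43 = 28.38 now; the seller offers that and keeps 71.62.
Round 1 (the buyer proposes): the seller can get 71.62 next round, worth 0.57 × 71.62 = 40.8234 now, so the buyer offers 40.8234, keeping 59.1766.

40.82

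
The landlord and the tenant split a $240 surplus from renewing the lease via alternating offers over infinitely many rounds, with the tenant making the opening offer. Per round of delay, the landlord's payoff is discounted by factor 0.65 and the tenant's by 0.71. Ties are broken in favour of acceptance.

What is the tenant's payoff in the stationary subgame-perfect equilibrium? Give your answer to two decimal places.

Let x be the tenant's share when the tenant proposes and y be the landlord's share when the landlord proposes.
The landlord accepts iff offered ≥ 0.65·y, so x = 240 − 0.65y. Symmetrically y = 240 − 0.71x.
Substituting: x = 240 − 0.65(240 − 0.71x), giving x(1 − 0.71·0.65) = 240(1 − 0.65).
So x = 240 × 0.35 / 0.5385 ≈ 155.9889, and the landlord receives 240 − x ≈ 84.0111.

155.99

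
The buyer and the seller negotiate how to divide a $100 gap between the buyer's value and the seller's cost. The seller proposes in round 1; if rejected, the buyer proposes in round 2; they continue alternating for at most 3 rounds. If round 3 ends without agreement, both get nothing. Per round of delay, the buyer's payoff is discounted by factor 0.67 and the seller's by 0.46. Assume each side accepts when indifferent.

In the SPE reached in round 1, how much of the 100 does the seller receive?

63.82

By backward induction:
Round 3 (the seller proposes): the buyer will accept anything ≥ 0, so the seller offers 0 and keeps 100.
Round 2 (the buyer proposes): the seller can get 100 next round, worth 0.46 × 100 = 46 now; the buyer offers that and keeps 54.
Round 1 (the seller proposes): the buyer can get 54 next round, worth 0.67 × 54 = 36.18 now. The seller offers 36.18 and keeps 100 − 36.18 = 63.82.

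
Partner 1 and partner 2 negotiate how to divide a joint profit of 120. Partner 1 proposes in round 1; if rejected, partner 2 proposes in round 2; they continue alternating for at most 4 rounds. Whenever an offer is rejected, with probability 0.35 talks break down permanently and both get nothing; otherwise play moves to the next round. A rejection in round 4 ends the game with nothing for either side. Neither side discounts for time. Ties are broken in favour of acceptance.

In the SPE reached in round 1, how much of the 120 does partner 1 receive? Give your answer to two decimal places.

Round 4 (partner 2 proposes): partner 1 will accept anything ≥ 0, so partner 2 offers 0 and keeps 120.
Round 3 (partner 1 proposes): rejecting gives partner 2 an expected 0.65 × 120 = 78, so partner 1 offers 78, keeping 42.
Round 2 (partner 2 proposes): rejecting gives partner 1 an expected 0.65 × 42 = 27.3. Partner 2 offers 27.3 and keeps 120 − 27.3 = 92.7.
Round 1 (partner 1 proposes): rejecting gives partner 2 an expected 0.65 × 92.7 = 60.255; partner 1 offers that and keeps 59.745.

59.75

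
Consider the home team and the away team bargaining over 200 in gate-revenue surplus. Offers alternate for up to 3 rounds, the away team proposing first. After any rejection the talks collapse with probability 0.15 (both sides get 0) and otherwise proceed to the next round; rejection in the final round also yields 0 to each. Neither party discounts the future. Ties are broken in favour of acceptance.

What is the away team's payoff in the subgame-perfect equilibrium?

174.5

Round 3 (the away team proposes): rejection yields 0 for the home team; the away team offers 0 and keeps 200.
Round 2 (the home team proposes): rejecting gives the away team an expected 0.85 × 200 = 170, so the home team offers 170, keeping 30.
Round 1 (the away team proposes): rejecting gives the home team an expected 0.85 × 30 = 25.5. The away team offers 25.5 and keeps 200 − 25.5 = 174.5.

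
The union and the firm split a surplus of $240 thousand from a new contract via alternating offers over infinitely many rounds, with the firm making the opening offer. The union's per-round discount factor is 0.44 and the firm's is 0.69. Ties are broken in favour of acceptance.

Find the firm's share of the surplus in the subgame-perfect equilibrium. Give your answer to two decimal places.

192.99

Let x be the firm's share when the firm proposes and y be the union's share when the union proposes.
The union accepts iff offered ≥ 0.44·y, so x = 240 − 0.44y. Symmetrically y = 240 − 0.69x.
Substituting: x = 240 − 0.44(240 − 0.69x), giving x(1 − 0.69·0.44) = 240(1 − 0.44).
So x = 240 × 0.56 / 0.6964 ≈ 192.9925, and the union receives 240 − x ≈ 47.0075.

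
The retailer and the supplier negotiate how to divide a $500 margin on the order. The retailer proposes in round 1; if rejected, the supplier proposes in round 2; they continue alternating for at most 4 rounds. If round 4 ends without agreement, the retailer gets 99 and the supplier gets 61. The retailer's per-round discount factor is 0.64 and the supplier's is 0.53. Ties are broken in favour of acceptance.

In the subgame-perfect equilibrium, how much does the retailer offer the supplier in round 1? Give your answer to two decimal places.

Work backward from the last round.
Round 4 (the supplier proposes): the retailer gets 99 if talks fail, so the supplier offers 99 and keeps 401.
Round 3 (the retailer proposes): the supplier can get 401 next round, worth 0.53 × 401 = 212.53 now, so the retailer offers 212.53, keeping 287.47.
Round 2 (the supplier proposes): the retailer can get 287.47 next round, worth 0.64 × 287.47 = 183.9808 now; the supplier offers that and keeps 316.0192.
Round 1 (the retailer proposes): the supplier can get 316.0192 next round, worth 0.53 × 316.0192 = 167.490176 now, so the retailer offers 167.490176, keeping 332.509824.

167.49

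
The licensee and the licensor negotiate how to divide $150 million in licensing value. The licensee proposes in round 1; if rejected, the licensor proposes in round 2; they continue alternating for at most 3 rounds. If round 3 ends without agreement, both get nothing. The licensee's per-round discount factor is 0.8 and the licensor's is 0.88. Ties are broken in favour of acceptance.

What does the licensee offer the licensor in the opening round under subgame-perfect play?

By backward induction:
Round 3 (the licensee proposes): the licensor will accept anything ≥ 0, so the licensee offers 0 and keeps 150.
Round 2 (the licensor proposes): the licensee can get 150 next round, worth 0.8 × 150 = 120 now. The licensor offers 120 and keeps 150 − 120 = 30.
Round 1 (the licensee proposes): the licensor can get 30 next round, worth 0.88 × 30 = 26.4 now. The licensee offers 26.4 and keeps 150 − 26.4 = 123.6.

26.4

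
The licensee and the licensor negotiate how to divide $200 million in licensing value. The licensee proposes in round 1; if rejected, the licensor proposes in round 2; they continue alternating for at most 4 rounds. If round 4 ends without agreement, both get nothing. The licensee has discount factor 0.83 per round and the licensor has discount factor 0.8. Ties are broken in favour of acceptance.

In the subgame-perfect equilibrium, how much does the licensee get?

66.56

Round 4 (the licensor proposes): the licensee will accept anything ≥ 0, so the licensor offers 0 and keeps 200.
Round 3 (the licensee proposes): the licensor can get 200 next round, worth 0.8 × 200 = 160 now; the licensee offers that and keeps 40.
Round 2 (the licensor proposes): the licensee can get 40 next round, worth 0.83 × 40 = 33.2 now. The licensor offers 33.2 and keeps 200 − 33.2 = 166.8.
Round 1 (the licensee proposes): the licensor can get 166.8 next round, worth 0.8 × 166.8 = 133.44 now. The licensee offers 133.44 and keeps 200 − 133.44 = 66.56.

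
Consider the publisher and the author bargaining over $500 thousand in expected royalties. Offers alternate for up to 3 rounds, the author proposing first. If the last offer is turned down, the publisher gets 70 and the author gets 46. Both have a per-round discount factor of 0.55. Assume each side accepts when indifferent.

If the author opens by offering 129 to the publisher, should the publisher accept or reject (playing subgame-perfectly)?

Round 3 (the author proposes): the publisher gets 70 if talks fail, so the author offers 70 and keeps 430.
Round 2 (the publisher proposes): the author can get 430 next round, worth 0.55 × 430 = 236.5 now; the publisher offers that and keeps 263.5.
So by rejecting in round 1, the publisher gets 263.5 next round, worth 0.55 × 263.5 = 144.925 now.
Offer 129 < 144.925, so the publisher rejects.

Reject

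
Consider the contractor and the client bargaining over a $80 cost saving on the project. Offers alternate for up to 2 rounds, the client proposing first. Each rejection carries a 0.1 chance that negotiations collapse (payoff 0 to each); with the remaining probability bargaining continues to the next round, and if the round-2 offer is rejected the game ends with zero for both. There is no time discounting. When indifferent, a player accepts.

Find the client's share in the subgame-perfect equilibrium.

Round 2 (the contractor proposes): rejection yields 0 for the client; the contractor offers 0 and keeps 80.
Round 1 (the client proposes): rejecting gives the contractor an expected 0.9 × 80 = 72; the client offers that and keeps 8.

8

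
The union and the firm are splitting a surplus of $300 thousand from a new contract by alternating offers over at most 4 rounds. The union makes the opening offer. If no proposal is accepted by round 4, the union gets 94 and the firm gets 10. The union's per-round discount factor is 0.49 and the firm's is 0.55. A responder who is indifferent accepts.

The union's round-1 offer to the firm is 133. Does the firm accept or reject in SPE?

Accept

Work out the firm's continuation value if the offer is rejected.
Round 4 (the firm proposes): the union gets 94 if talks fail, so the firm offers 94 and keeps 206.
Round 3 (the union proposes): the firm can get 206 next round, worth 0.55 × 206 = 113.3 now. The union offers 113.3 and keeps 300 − 113.3 = 186.7.
Round 2 (the firm proposes): the union can get 186.7 next round, worth 0.49 × 186.7 = 91.483 now, so the firm offers 91.483, keeping 208.517.
So by rejecting in round 1, the firm gets 208.517 next round, worth 0.55 × 208.517 = 114.68435 now.
Offer 133 ≥ 114.68435, so the firm accepts.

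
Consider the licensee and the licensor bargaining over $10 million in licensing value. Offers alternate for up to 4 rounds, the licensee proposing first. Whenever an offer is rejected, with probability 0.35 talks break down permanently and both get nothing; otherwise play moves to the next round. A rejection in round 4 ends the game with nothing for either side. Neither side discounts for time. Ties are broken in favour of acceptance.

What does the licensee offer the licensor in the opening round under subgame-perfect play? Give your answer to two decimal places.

By backward induction:
Round 4 (the licensor proposes): the licensee will accept anything ≥ 0, so the licensor offers 0 and keeps 10.
Round 3 (the licensee proposes): rejecting gives the licensor an expected 0.65 × 10 = 6.5; the licensee offers that and keeps 3.5.
Round 2 (the licensor proposes): rejecting gives the licensee an expected 0.65 × 3.5 = 2.275; the licensor offers that and keeps 7.725.
Round 1 (the licensee proposes): rejecting gives the licensor an expected 0.65 × 7.725 = 5.02125. The licensee offers 5.02125 and keeps 10 − 5.02125 = 4.97875.

5.02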